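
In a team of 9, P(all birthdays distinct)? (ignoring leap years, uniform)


P(all different) = Π(365-i)/365 for i=0..8
= (365/365)×(364/365)×...×(357/365)
= 0.905376

P ≈ 0.9054 ≈ 90.54%


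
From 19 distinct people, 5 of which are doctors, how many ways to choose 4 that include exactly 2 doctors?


Choose 2 of the 5 doctors and 2 of the other 14 people:
C(5,2)×C(14,2) = 10×91 = 910

910


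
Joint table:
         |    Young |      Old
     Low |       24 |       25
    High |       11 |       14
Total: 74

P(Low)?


P(Low) = (24+25)/74 = 49/74

P(Low) = 49/74 ≈ 66.22%


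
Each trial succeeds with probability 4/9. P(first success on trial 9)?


Geometric: P(X=9) = (1-p)^(k-1)×p = (5/9)^8×4/9 = 1562500/387420489

P(X=9) = 1562500/387420489 ≈ 0.40%


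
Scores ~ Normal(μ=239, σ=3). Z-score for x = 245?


z = (x - μ)/σ = (245 - 239)/3 = 2.0

z = 2.0


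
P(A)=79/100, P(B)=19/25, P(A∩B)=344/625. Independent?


P(A)×P(B) = 1501/2500
P(A∩B) = 344/625
Not equal → NOT independent

No, not independent


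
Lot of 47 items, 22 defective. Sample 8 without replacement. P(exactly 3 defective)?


Hypergeometric: C(22,3)×C(25,5)/C(47,8)
= 1540×53130/314457495 = 21560/82861

P(X=3) = 21560/82861 ≈ 26.02%


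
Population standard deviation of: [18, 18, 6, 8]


Mean = 50/4 = 25/2
  (18-25/2)²=121/4
  (18-25/2)²=121/4
  (6-25/2)²=169/4
  (8-25/2)²=81/4
Σ(x-μ)² = 123
σ² = 123/4

σ = √(123/4) ≈ 5.5453


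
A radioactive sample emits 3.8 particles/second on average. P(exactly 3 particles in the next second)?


Poisson(λ=3.8): P(X=3) = e^(-λ)×λ^k/k!
= e^(-3.8) × 3.8^3 / 3!
≈ 0.02237077186 × 54.872 / 6 ≈ 0.204588

P(X=3) ≈ 0.204588 ≈ 20.46%


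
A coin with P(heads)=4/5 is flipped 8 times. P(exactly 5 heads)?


Binomial: P(X=5) = C(8,5)×p^5×(1-p)^3
= 56 × 1024/3125 × 1/125 = 57344/390625

P(X=5) = 57344/390625 ≈ 14.68%


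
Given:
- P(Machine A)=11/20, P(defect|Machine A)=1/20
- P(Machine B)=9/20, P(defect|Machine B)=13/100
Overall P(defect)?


P(B) = Σ P(B|Aᵢ)×P(Aᵢ)
  1/20×11/20 = 11/400
  13/100×9/20 = 117/2000
Sum = 43/500

P(defect) = 43/500 ≈ 8.60%


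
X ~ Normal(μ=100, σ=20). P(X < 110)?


z = (110-100)/20 = 0.5
P(Z < 0.5) = 0.6915

P(X < 110) ≈ 0.6915


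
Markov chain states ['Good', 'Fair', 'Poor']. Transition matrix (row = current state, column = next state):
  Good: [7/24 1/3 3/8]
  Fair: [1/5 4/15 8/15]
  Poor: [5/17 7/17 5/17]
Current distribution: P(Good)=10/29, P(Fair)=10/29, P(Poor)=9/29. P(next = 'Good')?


P(next=Good) = Σᵢ P(now=i)×P(i→Good)
= 10/29×7/24 + 10/29×1/5 + 9/29×5/17
= 35/348 + 2/29 + 45/493 = 1543/5916

P = 1543/5916 ≈ 0.2608


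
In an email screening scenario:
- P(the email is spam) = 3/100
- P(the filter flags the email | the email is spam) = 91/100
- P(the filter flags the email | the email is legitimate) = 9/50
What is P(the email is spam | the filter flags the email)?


Using Bayes' theorem:
P(A|B) = P(B|A)·P(A) / P(B)

P(the filter flags the email) = 91/100 × 3/100 + 9/50 × 97/100
= 273/10000 + 873/5000 = 2019/10000

P(the email is spam|the filter flags the email) = (273/10000) / (2019/10000) = 91/673

P(the email is spam|the filter flags the email) = 91/673 ≈ 13.52%


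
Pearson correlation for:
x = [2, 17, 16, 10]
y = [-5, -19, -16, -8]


n=4, Σx=45, Σy=-48, Σxy=-669, Σx²=649, Σy²=706
r = (4×(-669) - 45×(-48))/√((4×649 - 45²)(4×706 - (-48)²))
= -516/√(571×520) = -516/√296920 ≈ -516/544.9037 ≈ -0.9470

r ≈ -0.9470


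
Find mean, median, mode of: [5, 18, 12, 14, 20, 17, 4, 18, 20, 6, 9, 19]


Sorted: [4, 5, 6, 9, 12, 14, 17, 18, 18, 19, 20, 20]
Mean = 162/12 = 27/2
Median = 31/2
Freq: {5: 1, 18: 2, 12: 1, 14: 1, 20: 2, 17: 1, 4: 1, 6: 1, 9: 1, 19: 1}
Mode: [18, 20]

Mean=27/2, Median=31/2, Mode=[18, 20]


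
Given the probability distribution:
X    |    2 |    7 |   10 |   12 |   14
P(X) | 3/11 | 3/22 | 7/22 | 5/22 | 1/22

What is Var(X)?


E[X] = 177/22
E[X²] = 1787/22
Var(X) = E[X²] - (E[X])² = 1787/22 - 31329/484 = 7985/484

Var(X) = 7985/484 ≈ 16.4979


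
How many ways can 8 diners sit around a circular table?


Circular arrangements of 8 distinct objects: fix one position to break rotational symmetry.
(n-1)! = 7! = 5040

5040


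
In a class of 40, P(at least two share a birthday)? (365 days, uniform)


P(all different) = Π(365-i)/365 for i=0..39
= 0.108768
P(match) = 1 - 0.108768 = 0.891232

P ≈ 0.8912 ≈ 89.12%


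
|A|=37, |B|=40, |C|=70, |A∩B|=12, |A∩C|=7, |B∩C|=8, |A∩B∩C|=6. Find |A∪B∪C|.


|A∪B∪C| = 37+40+70-12-7-8+6 = 126

|A∪B∪C| = 126


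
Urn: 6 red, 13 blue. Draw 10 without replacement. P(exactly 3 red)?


Hypergeometric: C(6,3)×C(13,7)/C(19,10)
= 20×1716/92378 = 120/323

P(X=3) = 120/323 ≈ 37.15%


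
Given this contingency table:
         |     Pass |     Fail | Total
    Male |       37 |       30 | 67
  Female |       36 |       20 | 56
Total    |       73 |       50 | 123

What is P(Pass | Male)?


P(Pass | Male) = 37/(37+30) = 37/67

P(Pass|Male) = 37/67 ≈ 55.22%


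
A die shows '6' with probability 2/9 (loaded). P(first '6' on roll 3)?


Geometric: P(X=3) = (1-p)^(k-1)×p = (7/9)^2×2/9 = 98/729

P(X=3) = 98/729 ≈ 13.44%


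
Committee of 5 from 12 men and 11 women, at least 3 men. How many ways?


Count by #men:
  3M,2W: C(12,3)×C(11,2)=12100
  4M,1W: C(12,4)×C(11,1)=5445
  5M,0W: C(12,5)×C(11,0)=792
Total = 18337

18337


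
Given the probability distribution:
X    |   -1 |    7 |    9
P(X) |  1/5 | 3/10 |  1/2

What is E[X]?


E[X] = Σ x·P(X=x)
= (-1)×(1/5) + (7)×(3/10) + (9)×(1/2)
= 32/5

E[X] = 32/5


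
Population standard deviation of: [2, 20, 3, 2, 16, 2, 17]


Mean = 62/7
  (2-62/7)²=2304/49
  (20-62/7)²=6084/49
  (3-62/7)²=1681/49
  (2-62/7)²=2304/49
  (16-62/7)²=2500/49
  (2-62/7)²=2304/49
  (17-62/7)²=3249/49
Σ(x-μ)² = 2918/7
σ² = (2918/7)/7 = 2918/49

σ = √(2918/49) ≈ 7.7169


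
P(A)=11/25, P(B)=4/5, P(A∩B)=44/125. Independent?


P(A)×P(B) = 44/125
P(A∩B) = 44/125
Equal ✓ → Independent

Yes, independent


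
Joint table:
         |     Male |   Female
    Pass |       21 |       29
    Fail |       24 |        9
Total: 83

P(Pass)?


P(Pass) = (21+29)/83 = 50/83

P(Pass) = 50/83 ≈ 60.24%


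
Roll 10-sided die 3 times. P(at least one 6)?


P(no 6)^3 = (9/10)^3 = 729/1000
P(≥1) = 1 - 729/1000 = 271/1000

P = 271/1000 ≈ 27.10%


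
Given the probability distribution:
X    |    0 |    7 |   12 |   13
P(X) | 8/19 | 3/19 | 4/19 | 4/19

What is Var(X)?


E[X] = 121/19
E[X²] = 1399/19
Var(X) = E[X²] - (E[X])² = 1399/19 - 14641/361 = 11940/361

Var(X) = 11940/361 ≈ 33.0748


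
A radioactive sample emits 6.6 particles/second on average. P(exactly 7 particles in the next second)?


Poisson(λ=6.6): P(X=7) = e^(-λ)×λ^k/k!
= e^(-6.6) × 6.6^7 / 7!
≈ 0.001360368038 × 545516.070106 / 5040 ≈ 0.147243

P(X=7) ≈ 0.147243 ≈ 14.72%


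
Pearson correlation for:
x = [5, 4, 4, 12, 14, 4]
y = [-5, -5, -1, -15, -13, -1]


n=6, Σx=43, Σy=-40, Σxy=-415, Σx²=413, Σy²=446
r = (6×(-415) - 43×(-40))/√((6×413 - 43²)(6×446 - (-40)²))
= -770/√(629×1076) = -770/√676804 ≈ -770/822.6810 ≈ -0.9360

r ≈ -0.9360


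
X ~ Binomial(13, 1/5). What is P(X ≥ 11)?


P(X ≥ 11) = Σ P(X=i) for i=11..13
P(X=11) = 1248/1220703125
P(X=12) = 52/1220703125
P(X=13) = 1/1220703125
Sum = 1301/1220703125

P(X ≥ 11) = 1301/1220703125 ≈ 0.00%


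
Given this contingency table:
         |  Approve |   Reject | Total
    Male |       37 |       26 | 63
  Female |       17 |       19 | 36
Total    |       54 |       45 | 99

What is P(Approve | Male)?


P(Approve | Male) = 37/(37+26) = 37/63

P(Approve|Male) = 37/63 ≈ 58.73%


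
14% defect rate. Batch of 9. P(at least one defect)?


P(all good) = (43/50)^9 = 502592611936843/1953125000000000
P(≥1 defect) = 1450532388063157/1953125000000000

P = 1450532388063157/1953125000000000 ≈ 74.27%


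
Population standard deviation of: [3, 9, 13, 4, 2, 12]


Mean = 43/6
  (3-43/6)²=625/36
  (9-43/6)²=121/36
  (13-43/6)²=1225/36
  (4-43/6)²=361/36
  (2-43/6)²=961/36
  (12-43/6)²=841/36
Σ(x-μ)² = 689/6
σ² = (689/6)/6 = 689/36

σ = √(689/36) ≈ 4.3748


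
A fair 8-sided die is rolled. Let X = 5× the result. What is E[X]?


E[die] = (1+8)/2 = 9/2
E[X] = 5 × 9/2 = 45/2

E[X] = 45/2


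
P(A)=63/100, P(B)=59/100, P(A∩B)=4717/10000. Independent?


P(A)×P(B) = 3717/10000
P(A∩B) = 4717/10000
Not equal → NOT independent

No, not independent


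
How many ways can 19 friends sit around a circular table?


Circular arrangements of 19 distinct objects: fix one position to break rotational symmetry.
(n-1)! = 18! = 6402373705728000

6402373705728000


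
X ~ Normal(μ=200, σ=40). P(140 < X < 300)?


z₁=(140-200)/40=-1.5, z₂=(300-200)/40=2.5
P = Φ(2.5) - Φ(-1.5) = 0.993790 - 0.066807 = 0.926983 ≈ 0.9270

P(140 < X < 300) ≈ 0.9270


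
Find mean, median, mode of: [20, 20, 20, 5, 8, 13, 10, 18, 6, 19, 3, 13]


Sorted: [3, 5, 6, 8, 10, 13, 13, 18, 19, 20, 20, 20]
Mean = 155/12
Median = 13
Freq: {20: 3, 5: 1, 8: 1, 13: 2, 10: 1, 18: 1, 6: 1, 19: 1, 3: 1}
Mode: [20]

Mean=155/12, Median=13, Mode=20


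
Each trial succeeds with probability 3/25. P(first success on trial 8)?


Geometric: P(X=8) = (1-p)^(k-1)×p = (22/25)^7×3/25 = 7483073664/152587890625

P(X=8) = 7483073664/152587890625 ≈ 4.90%


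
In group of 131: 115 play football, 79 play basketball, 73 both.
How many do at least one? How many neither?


|A∪B| = 115+79-73 = 121
Neither = 131-121 = 10

At least one: 121; Neither: 10


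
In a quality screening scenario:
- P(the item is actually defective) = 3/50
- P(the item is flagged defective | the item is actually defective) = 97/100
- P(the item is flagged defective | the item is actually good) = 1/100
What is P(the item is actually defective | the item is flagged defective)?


Using Bayes' theorem:
P(A|B) = P(B|A)·P(A) / P(B)

P(the item is flagged defective) = 97/100 × 3/50 + 1/100 × 47/50
= 291/5000 + 47/5000 = 169/2500

P(the item is actually defective|the item is flagged defective) = (291/5000) / (169/2500) = 291/338

P(the item is actually defective|the item is flagged defective) = 291/338 ≈ 86.09%


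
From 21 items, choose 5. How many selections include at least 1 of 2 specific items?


Complement: C(21,5) - C(19,5) = 20349 - 11628 = 8721

8721


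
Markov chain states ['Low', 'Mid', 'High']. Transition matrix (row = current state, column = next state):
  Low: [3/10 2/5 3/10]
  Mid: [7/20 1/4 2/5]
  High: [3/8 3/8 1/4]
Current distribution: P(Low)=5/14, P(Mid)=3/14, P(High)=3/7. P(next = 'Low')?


P(next=Low) = Σᵢ P(now=i)×P(i→Low)
= 5/14×3/10 + 3/14×7/20 + 3/7×3/8
= 3/28 + 3/40 + 9/56 = 12/35

P = 12/35 ≈ 0.3429


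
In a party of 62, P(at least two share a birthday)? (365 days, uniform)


P(all different) = Π(365-i)/365 for i=0..61
= 0.004090
P(match) = 1 - 0.004090 = 0.995910

P ≈ 0.9959 ≈ 99.59%


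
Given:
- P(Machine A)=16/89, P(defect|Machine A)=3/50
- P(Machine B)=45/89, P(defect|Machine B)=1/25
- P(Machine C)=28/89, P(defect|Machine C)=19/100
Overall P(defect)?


P(B) = Σ P(B|Aᵢ)×P(Aᵢ)
  3/50×16/89 = 24/2225
  1/25×45/89 = 9/445
  19/100×28/89 = 133/2225
Sum = 202/2225

P(defect) = 202/2225 ≈ 9.08%


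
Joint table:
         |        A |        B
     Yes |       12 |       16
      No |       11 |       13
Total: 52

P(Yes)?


P(Yes) = (12+16)/52 = 28/52 = 7/13

P(Yes) = 7/13 ≈ 53.85%


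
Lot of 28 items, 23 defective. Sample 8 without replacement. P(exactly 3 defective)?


Hypergeometric: C(23,3)×C(5,5)/C(28,8)
= 1771×1/3108105 = 1/1755

P(X=3) = 1/1755 ≈ 0.06%


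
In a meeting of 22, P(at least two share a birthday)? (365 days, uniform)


P(all different) = Π(365-i)/365 for i=0..21
= 0.524305
P(match) = 1 - 0.524305 = 0.475695

P ≈ 0.4757 ≈ 47.57%


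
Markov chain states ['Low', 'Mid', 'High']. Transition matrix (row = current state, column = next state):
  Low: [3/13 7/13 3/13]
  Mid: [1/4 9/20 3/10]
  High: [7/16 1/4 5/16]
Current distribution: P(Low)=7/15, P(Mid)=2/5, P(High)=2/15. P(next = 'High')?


P(next=High) = Σᵢ P(now=i)×P(i→High)
= 7/15×3/13 + 2/5×3/10 + 2/15×5/16
= 7/65 + 3/25 + 1/24 = 2101/7800

P = 2101/7800 ≈ 0.2694


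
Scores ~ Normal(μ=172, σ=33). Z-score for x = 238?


z = (x - μ)/σ = (238 - 172)/33 = 2.0

z = 2.0


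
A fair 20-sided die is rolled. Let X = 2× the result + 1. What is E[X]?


E[die] = (1+20)/2 = 21/2
E[X] = 2×21/2 + 1 = 22

E[X] = 22


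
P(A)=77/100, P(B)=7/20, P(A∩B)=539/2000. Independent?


P(A)×P(B) = 539/2000
P(A∩B) = 539/2000
Equal ✓ → Independent

Yes, independent


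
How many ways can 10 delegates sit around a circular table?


Circular arrangements of 10 distinct objects: fix one position to break rotational symmetry.
(n-1)! = 9! = 362880

362880


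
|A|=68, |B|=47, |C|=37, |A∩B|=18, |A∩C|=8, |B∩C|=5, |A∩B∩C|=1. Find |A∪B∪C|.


|A∪B∪C| = 68+47+37-18-8-5+1 = 122

|A∪B∪C| = 122


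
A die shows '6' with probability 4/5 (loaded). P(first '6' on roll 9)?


Geometric: P(X=9) = (1-p)^(k-1)×p = (1/5)^8×4/5 = 4/1953125

P(X=9) = 4/1953125 ≈ 0.00%


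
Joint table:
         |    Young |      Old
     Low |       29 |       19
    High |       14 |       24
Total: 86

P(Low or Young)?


P(Low∨Young) = P(Low) + P(Young) - P(Low∧Young)
= (48 + 43 - 29)/86 = 62/86 = 31/43

P = 31/43 ≈ 72.09%


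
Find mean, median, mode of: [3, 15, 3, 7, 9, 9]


Sorted: [3, 3, 7, 9, 9, 15]
Mean = 46/6 = 23/3
Median = 8
Freq: {3: 2, 15: 1, 7: 1, 9: 2}
Mode: [3, 9]

Mean=23/3, Median=8, Mode=[3, 9]


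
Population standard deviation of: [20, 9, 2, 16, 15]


Mean = 62/5
  (20-62/5)²=1444/25
  (9-62/5)²=289/25
  (2-62/5)²=2704/25
  (16-62/5)²=324/25
  (15-62/5)²=169/25
Σ(x-μ)² = 986/5
σ² = (986/5)/5 = 986/25

σ = √(986/25) ≈ 6.2801


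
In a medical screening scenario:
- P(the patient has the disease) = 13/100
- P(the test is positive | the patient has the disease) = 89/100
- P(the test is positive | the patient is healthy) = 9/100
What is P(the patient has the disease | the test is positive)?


Using Bayes' theorem:
P(A|B) = P(B|A)·P(A) / P(B)

P(the test is positive) = 89/100 × 13/100 + 9/100 × 87/100
= 1157/10000 + 783/10000 = 97/500

P(the patient has the disease|the test is positive) = (1157/10000) / (97/500) = 1157/1940

P(the patient has the disease|the test is positive) = 1157/1940 ≈ 59.64%


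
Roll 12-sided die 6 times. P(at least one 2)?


P(no 2)^6 = (11/12)^6 = 1771561/2985984
P(≥1) = 1 - 1771561/2985984 = 1214423/2985984

P = 1214423/2985984 ≈ 40.67%


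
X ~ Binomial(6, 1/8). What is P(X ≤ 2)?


P(X ≤ 2) = Σ P(X=i) for i=0..2
P(X=0) = 117649/262144
P(X=1) = 50421/131072
P(X=2) = 36015/262144
Sum = 127253/131072

P(X ≤ 2) = 127253/131072 ≈ 97.09%


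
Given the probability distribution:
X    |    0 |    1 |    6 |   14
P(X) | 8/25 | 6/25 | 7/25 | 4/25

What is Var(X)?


E[X] = 104/25
E[X²] = 1042/25
Var(X) = E[X²] - (E[X])² = 1042/25 - 10816/625 = 15234/625

Var(X) = 15234/625 ≈ 24.3744


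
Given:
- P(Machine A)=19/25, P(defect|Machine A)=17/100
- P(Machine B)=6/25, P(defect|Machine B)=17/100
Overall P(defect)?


P(B) = Σ P(B|Aᵢ)×P(Aᵢ)
  17/100×19/25 = 323/2500
  17/100×6/25 = 51/1250
Sum = 17/100

P(defect) = 17/100 ≈ 17.00%


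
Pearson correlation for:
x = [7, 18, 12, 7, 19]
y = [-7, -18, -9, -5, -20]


n=5, Σx=63, Σy=-59, Σxy=-896, Σx²=927, Σy²=879
r = (5×(-896) - 63×(-59))/√((5×927 - 63²)(5×879 - (-59)²))
= -763/√(666×914) = -763/√608724 ≈ -763/780.2077 ≈ -0.9779

r ≈ -0.9779


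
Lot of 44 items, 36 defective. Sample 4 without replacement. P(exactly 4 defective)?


Hypergeometric: C(36,4)×C(8,0)/C(44,4)
= 58905×1/135751 = 765/1763

P(X=4) = 765/1763 ≈ 43.39%


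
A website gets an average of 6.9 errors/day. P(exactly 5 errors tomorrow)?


Poisson(λ=6.9): P(X=5) = e^(-λ)×λ^k/k!
= e^(-6.9) × 6.9^5 / 5!
≈ 0.001007785429 × 15640.31349 / 120 ≈ 0.131351

P(X=5) ≈ 0.131351 ≈ 13.14%


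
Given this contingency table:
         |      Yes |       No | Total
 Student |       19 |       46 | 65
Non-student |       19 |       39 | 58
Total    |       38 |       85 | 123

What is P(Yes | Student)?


P(Yes | Student) = 19/(19+46) = 19/65

P(Yes|Student) = 19/65 ≈ 29.23%


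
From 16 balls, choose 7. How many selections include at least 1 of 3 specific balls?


Complement: C(16,7) - C(13,7) = 11440 - 1716 = 9724

9724


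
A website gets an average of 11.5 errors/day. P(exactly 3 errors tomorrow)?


Poisson(λ=11.5): P(X=3) = e^(-λ)×λ^k/k!
= e^(-11.5) × 11.5^3 / 3!
≈ 1.01300936e-05 × 1520.875 / 6 ≈ 0.002568

P(X=3) ≈ 0.002568 ≈ 0.26%


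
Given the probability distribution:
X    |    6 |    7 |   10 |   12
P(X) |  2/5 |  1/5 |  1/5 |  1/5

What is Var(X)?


E[X] = 41/5
E[X²] = 73
Var(X) = E[X²] - (E[X])² = 73 - 1681/25 = 144/25

Var(X) = 144/25 ≈ 5.7600


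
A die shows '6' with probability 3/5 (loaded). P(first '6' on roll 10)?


Geometric: P(X=10) = (1-p)^(k-1)×p = (2/5)^9×3/5 = 1536/9765625

P(X=10) = 1536/9765625 ≈ 0.02%


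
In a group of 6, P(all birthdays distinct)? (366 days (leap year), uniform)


P(all different) = Π(366-i)/366 for i=0..5
= (366/366)×(365/366)×...×(361/366)
= 0.959646

P ≈ 0.9596 ≈ 95.96%


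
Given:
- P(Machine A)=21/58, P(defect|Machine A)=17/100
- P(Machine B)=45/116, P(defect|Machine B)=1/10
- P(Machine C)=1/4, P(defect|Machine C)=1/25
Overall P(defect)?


P(B) = Σ P(B|Aᵢ)×P(Aᵢ)
  17/100×21/58 = 357/5800
  1/10×45/116 = 9/232
  1/25×1/4 = 1/100
Sum = 16/145

P(defect) = 16/145 ≈ 11.03%


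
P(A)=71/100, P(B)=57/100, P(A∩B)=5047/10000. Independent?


P(A)×P(B) = 4047/10000
P(A∩B) = 5047/10000
Not equal → NOT independent

No, not independent


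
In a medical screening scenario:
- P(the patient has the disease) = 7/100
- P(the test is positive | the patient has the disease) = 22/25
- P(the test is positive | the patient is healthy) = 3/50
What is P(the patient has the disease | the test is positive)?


Using Bayes' theorem:
P(A|B) = P(B|A)·P(A) / P(B)

P(the test is positive) = 22/25 × 7/100 + 3/50 × 93/100
= 77/1250 + 279/5000 = 587/5000

P(the patient has the disease|the test is positive) = (77/1250) / (587/5000) = 308/587

P(the patient has the disease|the test is positive) = 308/587 ≈ 52.47%


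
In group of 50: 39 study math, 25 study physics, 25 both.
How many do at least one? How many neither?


|A∪B| = 39+25-25 = 39
Neither = 50-39 = 11

At least one: 39; Neither: 11


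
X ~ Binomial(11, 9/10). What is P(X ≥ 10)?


P(X ≥ 10) = Σ P(X=i) for i=10..11
P(X=10) = 38354628411/100000000000
P(X=11) = 31381059609/100000000000
Sum = 3486784401/5000000000

P(X ≥ 10) = 3486784401/5000000000 ≈ 69.74%


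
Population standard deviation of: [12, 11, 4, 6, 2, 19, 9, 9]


Mean = 72/8 = 9
  (12-9)²=9
  (11-9)²=4
  (4-9)²=25
  (6-9)²=9
  (2-9)²=49
  (19-9)²=100
  (9-9)²=0
  (9-9)²=0
Σ(x-μ)² = 196
σ² = 196/8 = 49/2

σ = √(49/2) ≈ 4.9497


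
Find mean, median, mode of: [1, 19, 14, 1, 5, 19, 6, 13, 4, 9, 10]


Sorted: [1, 1, 4, 5, 6, 9, 10, 13, 14, 19, 19]
Mean = 101/11
Median = 9
Freq: {1: 2, 19: 2, 14: 1, 5: 1, 6: 1, 13: 1, 4: 1, 9: 1, 10: 1}
Mode: [1, 19]

Mean=101/11, Median=9, Mode=[1, 19]


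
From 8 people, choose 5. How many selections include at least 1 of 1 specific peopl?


Complement: C(8,5) - C(7,5) = 56 - 21 = 35

35


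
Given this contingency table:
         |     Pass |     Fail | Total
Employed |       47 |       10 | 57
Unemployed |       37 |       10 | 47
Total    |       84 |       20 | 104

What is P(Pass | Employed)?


P(Pass | Employed) = 47/(47+10) = 47/57

P(Pass|Employed) = 47/57 ≈ 82.46%


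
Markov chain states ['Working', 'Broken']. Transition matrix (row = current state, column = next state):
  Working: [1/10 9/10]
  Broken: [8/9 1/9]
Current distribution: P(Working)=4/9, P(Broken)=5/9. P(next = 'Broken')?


P(next=Broken) = Σᵢ P(now=i)×P(i→Broken)
= 4/9×9/10 + 5/9×1/9
= 2/5 + 5/81 = 187/405

P = 187/405 ≈ 0.4617


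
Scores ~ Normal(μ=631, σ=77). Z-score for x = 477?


z = (x - μ)/σ = (477 - 631)/77 = -2.0

z = -2.0


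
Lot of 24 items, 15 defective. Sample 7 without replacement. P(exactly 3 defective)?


Hypergeometric: C(15,3)×C(9,4)/C(24,7)
= 455×126/346104 = 3185/19228

P(X=3) = 3185/19228 ≈ 16.56%


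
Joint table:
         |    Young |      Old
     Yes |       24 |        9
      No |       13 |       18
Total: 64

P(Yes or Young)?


P(Yes∨Young) = P(Yes) + P(Young) - P(Yes∧Young)
= (33 + 37 - 24)/64 = 46/64 = 23/32

P = 23/32 ≈ 71.88%


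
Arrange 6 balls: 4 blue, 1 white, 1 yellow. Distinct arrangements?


6!/(4!×1!×1!) = 30

30


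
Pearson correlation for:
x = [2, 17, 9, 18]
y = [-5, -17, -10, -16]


n=4, Σx=46, Σy=-48, Σxy=-677, Σx²=698, Σy²=670
r = (4×(-677) - 46×(-48))/√((4×698 - 46²)(4×670 - (-48)²))
= -500/√(676×376) = -500/√254176 ≈ -500/504.1587 ≈ -0.9918

r ≈ -0.9918


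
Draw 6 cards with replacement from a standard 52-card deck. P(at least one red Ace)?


P(not a red Ace) = 50/52 = 25/26
P(none in 6 draws) = (25/26)^6 = 244140625/308915776
P(≥1 red Ace) = 1 - 244140625/308915776 = 64775151/308915776

P = 64775151/308915776 ≈ 20.97%


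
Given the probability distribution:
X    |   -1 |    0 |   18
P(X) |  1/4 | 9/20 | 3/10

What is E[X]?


E[X] = Σ x·P(X=x)
= (-1)×(1/4) + (0)×(9/20) + (18)×(3/10)
= 103/20

E[X] = 103/20


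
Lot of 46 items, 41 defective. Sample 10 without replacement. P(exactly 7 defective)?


Hypergeometric: C(41,7)×C(5,3)/C(46,10)
= 22481940×10/4076350421 = 600/10879

P(X=7) = 600/10879 ≈ 5.52%


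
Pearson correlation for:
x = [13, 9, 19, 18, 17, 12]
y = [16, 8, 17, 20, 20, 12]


n=6, Σx=88, Σy=93, Σxy=1447, Σx²=1368, Σy²=1553
r = (6×1447 - 88×93)/√((6×1368 - 88²)(6×1553 - 93²))
= 498/√(464×669) = 498/√310416 ≈ 498/557.1499 ≈ 0.8938

r ≈ 0.8938


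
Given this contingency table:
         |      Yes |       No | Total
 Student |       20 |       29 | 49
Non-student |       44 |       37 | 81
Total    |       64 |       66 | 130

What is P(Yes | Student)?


P(Yes | Student) = 20/(20+29) = 20/49

P(Yes|Student) = 20/49 ≈ 40.82%


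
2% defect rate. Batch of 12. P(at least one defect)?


P(all good) = (49/50)^12 = 191581231380566414401/244140625000000000000
P(≥1 defect) = 52559393619433585599/244140625000000000000

P = 52559393619433585599/244140625000000000000 ≈ 21.53%


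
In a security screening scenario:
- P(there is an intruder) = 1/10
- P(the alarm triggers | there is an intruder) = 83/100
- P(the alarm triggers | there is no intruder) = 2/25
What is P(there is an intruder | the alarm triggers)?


Using Bayes' theorem:
P(A|B) = P(B|A)·P(A) / P(B)

P(the alarm triggers) = 83/100 × 1/10 + 2/25 × 9/10
= 83/1000 + 9/125 = 31/200

P(there is an intruder|the alarm triggers) = (83/1000) / (31/200) = 83/155

P(there is an intruder|the alarm triggers) = 83/155 ≈ 53.55%


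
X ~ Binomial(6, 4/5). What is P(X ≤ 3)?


P(X ≤ 3) = Σ P(X=i) for i=0..3
P(X=0) = 1/15625
P(X=1) = 24/15625
P(X=2) = 48/3125
P(X=3) = 256/3125
Sum = 309/3125

P(X ≤ 3) = 309/3125 ≈ 9.89%


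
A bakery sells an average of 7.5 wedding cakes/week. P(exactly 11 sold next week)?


Poisson(λ=7.5): P(X=11) = e^(-λ)×λ^k/k!
= e^(-7.5) × 7.5^11 / 11!
≈ 0.0005530843701 × 4223513603.21 / 39916800 ≈ 0.058521

P(X=11) ≈ 0.058521 ≈ 5.85%


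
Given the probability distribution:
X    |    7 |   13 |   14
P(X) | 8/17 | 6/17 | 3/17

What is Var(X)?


E[X] = 176/17
E[X²] = 1994/17
Var(X) = E[X²] - (E[X])² = 1994/17 - 30976/289 = 2922/289

Var(X) = 2922/289 ≈ 10.1107


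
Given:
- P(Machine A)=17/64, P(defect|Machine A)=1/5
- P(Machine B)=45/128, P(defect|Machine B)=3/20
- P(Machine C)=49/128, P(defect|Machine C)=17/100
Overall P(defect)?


P(B) = Σ P(B|Aᵢ)×P(Aᵢ)
  1/5×17/64 = 17/320
  3/20×45/128 = 27/512
  17/100×49/128 = 833/12800
Sum = 547/3200

P(defect) = 547/3200 ≈ 17.09%


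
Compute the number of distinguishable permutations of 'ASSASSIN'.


Letters: 8, freq: {'A': 2, 'S': 4, 'I': 1, 'N': 1}
8!/(2!×4!×1!×1!) = 40320/48 = 840

840


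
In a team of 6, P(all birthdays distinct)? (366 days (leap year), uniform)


P(all different) = Π(366-i)/366 for i=0..5
= (366/366)×(365/366)×...×(361/366)
= 0.959646

P ≈ 0.9596 ≈ 95.96%


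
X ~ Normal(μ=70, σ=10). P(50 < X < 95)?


z₁=(50-70)/10=-2.0, z₂=(95-70)/10=2.5
P = Φ(2.5) - Φ(-2.0) = 0.993790 - 0.022750 = 0.971040 ≈ 0.9710

P(50 < X < 95) ≈ 0.9710


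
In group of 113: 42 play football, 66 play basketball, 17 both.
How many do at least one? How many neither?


|A∪B| = 42+66-17 = 91
Neither = 113-91 = 22

At least one: 91; Neither: 22


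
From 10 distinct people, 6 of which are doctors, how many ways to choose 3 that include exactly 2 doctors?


Choose 2 of the 6 doctors and 1 of the other 4 people:
C(6,2)×C(4,1) = 15×4 = 60

60


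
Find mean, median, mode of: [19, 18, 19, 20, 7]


Sorted: [7, 18, 19, 19, 20]
Mean = 83/5
Median = 19
Freq: {19: 2, 18: 1, 20: 1, 7: 1}
Mode: [19]

Mean=83/5, Median=19, Mode=19


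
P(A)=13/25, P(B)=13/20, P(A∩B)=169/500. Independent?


P(A)×P(B) = 169/500
P(A∩B) = 169/500
Equal ✓ → Independent

Yes, independent


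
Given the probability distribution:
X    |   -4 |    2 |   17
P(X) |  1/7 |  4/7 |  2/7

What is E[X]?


E[X] = Σ x·P(X=x)
= (-4)×(1/7) + (2)×(4/7) + (17)×(2/7)
= 38/7

E[X] = 38/7


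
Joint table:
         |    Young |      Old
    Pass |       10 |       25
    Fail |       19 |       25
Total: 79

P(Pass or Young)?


P(Pass∨Young) = P(Pass) + P(Young) - P(Pass∧Young)
= (35 + 29 - 10)/79 = 54/79

P = 54/79 ≈ 68.35%


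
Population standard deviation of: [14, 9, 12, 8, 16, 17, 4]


Mean = 80/7
  (14-80/7)²=324/49
  (9-80/7)²=289/49
  (12-80/7)²=16/49
  (8-80/7)²=576/49
  (16-80/7)²=1024/49
  (17-80/7)²=1521/49
  (4-80/7)²=2704/49
Σ(x-μ)² = 922/7
σ² = (922/7)/7 = 922/49

σ = √(922/49) ≈ 4.3378


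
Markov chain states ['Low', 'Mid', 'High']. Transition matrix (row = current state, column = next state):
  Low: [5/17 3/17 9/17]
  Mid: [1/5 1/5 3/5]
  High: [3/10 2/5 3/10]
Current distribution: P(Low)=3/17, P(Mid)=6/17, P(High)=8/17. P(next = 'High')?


P(next=High) = Σᵢ P(now=i)×P(i→High)
= 3/17×9/17 + 6/17×3/5 + 8/17×3/10
= 27/289 + 18/85 + 12/85 = 129/289

P = 129/289 ≈ 0.4464


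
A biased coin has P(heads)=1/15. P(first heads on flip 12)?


Geometric: P(X=12) = (1-p)^(k-1)×p = (14/15)^11×1/15 = 4049565169664/129746337890625

P(X=12) = 4049565169664/129746337890625 ≈ 3.12%


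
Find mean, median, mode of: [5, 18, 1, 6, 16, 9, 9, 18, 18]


Sorted: [1, 5, 6, 9, 9, 16, 18, 18, 18]
Mean = 100/9
Median = 9
Freq: {5: 1, 18: 3, 1: 1, 6: 1, 16: 1, 9: 2}
Mode: [18]

Mean=100/9, Median=9, Mode=18


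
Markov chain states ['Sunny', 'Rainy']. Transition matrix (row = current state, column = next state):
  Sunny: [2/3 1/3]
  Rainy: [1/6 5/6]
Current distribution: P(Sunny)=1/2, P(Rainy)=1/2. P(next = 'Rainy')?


P(next=Rainy) = Σᵢ P(now=i)×P(i→Rainy)
= 1/2×1/3 + 1/2×5/6
= 1/6 + 5/12 = 7/12

P = 7/12 ≈ 0.5833


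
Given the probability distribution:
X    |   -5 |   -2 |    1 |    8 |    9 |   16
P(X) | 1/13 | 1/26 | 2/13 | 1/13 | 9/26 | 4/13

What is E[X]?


E[X] = Σ x·P(X=x)
= (-5)×(1/13) + (-2)×(1/26) + (1)×(2/13) + (8)×(1/13) + (9)×(9/26) + (16)×(4/13)
= 217/26

E[X] = 217/26


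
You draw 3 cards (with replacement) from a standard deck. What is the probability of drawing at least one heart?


P(not a heart) = 39/52 = 3/4
P(none in 3 draws) = (3/4)^3 = 27/64
P(≥1 heart) = 1 - 27/64 = 37/64

P = 37/64 ≈ 57.81%


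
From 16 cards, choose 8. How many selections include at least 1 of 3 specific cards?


Complement: C(16,8) - C(13,8) = 12870 - 1287 = 11583

11583


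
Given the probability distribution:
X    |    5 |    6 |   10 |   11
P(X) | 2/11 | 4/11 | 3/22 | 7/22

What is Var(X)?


E[X] = 175/22
E[X²] = 1535/22
Var(X) = E[X²] - (E[X])² = 1535/22 - 30625/484 = 3145/484

Var(X) = 3145/484 ≈ 6.4979


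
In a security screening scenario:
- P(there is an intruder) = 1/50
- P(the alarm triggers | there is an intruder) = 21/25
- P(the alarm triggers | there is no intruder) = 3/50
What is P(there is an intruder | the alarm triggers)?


Using Bayes' theorem:
P(A|B) = P(B|A)·P(A) / P(B)

P(the alarm triggers) = 21/25 × 1/50 + 3/50 × 49/50
= 21/1250 + 147/2500 = 189/2500

P(there is an intruder|the alarm triggers) = (21/1250) / (189/2500) = 2/9

P(there is an intruder|the alarm triggers) = 2/9 ≈ 22.22%


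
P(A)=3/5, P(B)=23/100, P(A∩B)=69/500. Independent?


P(A)×P(B) = 69/500
P(A∩B) = 69/500
Equal ✓ → Independent

Yes, independent


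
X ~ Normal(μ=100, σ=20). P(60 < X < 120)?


z₁=(60-100)/20=-2.0, z₂=(120-100)/20=1.0
P = Φ(1.0) - Φ(-2.0) = 0.841345 - 0.022750 = 0.818595 ≈ 0.8186

P(60 < X < 120) ≈ 0.8186


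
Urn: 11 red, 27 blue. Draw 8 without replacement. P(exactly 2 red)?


Hypergeometric: C(11,2)×C(27,6)/C(38,8)
= 55×296010/48903492 = 246675/740962

P(X=2) = 246675/740962 ≈ 33.29%


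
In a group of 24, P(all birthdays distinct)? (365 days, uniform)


P(all different) = Π(365-i)/365 for i=0..23
= (365/365)×(364/365)×...×(342/365)
= 0.461656

P ≈ 0.4617 ≈ 46.17%


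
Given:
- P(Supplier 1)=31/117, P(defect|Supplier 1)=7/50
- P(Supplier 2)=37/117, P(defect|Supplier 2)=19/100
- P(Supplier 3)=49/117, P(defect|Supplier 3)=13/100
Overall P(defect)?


P(B) = Σ P(B|Aᵢ)×P(Aᵢ)
  7/50×31/117 = 217/5850
  19/100×37/117 = 703/11700
  13/100×49/117 = 49/900
Sum = 887/5850

P(defect) = 887/5850 ≈ 15.16%


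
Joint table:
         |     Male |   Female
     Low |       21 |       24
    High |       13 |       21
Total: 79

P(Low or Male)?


P(Low∨Male) = P(Low) + P(Male) - P(Low∧Male)
= (45 + 34 - 21)/79 = 58/79

P = 58/79 ≈ 73.42%


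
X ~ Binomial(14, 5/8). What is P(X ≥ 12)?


P(X ≥ 12) = Σ P(X=i) for i=12..14
P(X=12) = 199951171875/4398046511104
P(X=13) = 25634765625/2199023255552
P(X=14) = 6103515625/4398046511104
Sum = 128662109375/2199023255552

P(X ≥ 12) = 128662109375/2199023255552 ≈ 5.85%


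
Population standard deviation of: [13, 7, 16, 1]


Mean = 37/4
  (13-37/4)²=225/16
  (7-37/4)²=81/16
  (16-37/4)²=729/16
  (1-37/4)²=1089/16
Σ(x-μ)² = 531/4
σ² = (531/4)/4 = 531/16

σ = √(531/16) ≈ 5.7609


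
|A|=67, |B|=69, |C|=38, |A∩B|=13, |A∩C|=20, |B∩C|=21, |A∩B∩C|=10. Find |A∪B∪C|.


|A∪B∪C| = 67+69+38-13-20-21+10 = 130

|A∪B∪C| = 130


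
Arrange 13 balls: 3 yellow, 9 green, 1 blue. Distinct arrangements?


13!/(3!×9!×1!) = 2860

2860


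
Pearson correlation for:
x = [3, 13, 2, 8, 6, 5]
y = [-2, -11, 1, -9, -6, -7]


n=6, Σx=37, Σy=-34, Σxy=-290, Σx²=307, Σy²=292
r = (6×(-290) - 37×(-34))/√((6×307 - 37²)(6×292 - (-34)²))
= -482/√(473×596) = -482/√281908 ≈ -482/530.9501 ≈ -0.9078

r ≈ -0.9078


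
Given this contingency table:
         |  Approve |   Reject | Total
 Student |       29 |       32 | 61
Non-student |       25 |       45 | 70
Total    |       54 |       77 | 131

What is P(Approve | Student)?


P(Approve | Student) = 29/(29+32) = 29/61

P(Approve|Student) = 29/61 ≈ 47.54%


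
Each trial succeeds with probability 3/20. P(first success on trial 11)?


Geometric: P(X=11) = (1-p)^(k-1)×p = (17/20)^10×3/20 = 6047981701347/204800000000000

P(X=11) = 6047981701347/204800000000000 ≈ 2.95%


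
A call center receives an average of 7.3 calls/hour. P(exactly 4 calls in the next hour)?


Poisson(λ=7.3): P(X=4) = e^(-λ)×λ^k/k!
= e^(-7.3) × 7.3^4 / 4!
≈ 0.0006755387752 × 2839.8241 / 24 ≈ 0.079934

P(X=4) ≈ 0.079934 ≈ 7.99%


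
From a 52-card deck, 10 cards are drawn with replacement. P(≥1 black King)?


P(not a black King) = 50/52 = 25/26
P(none in 10 draws) = (25/26)^10 = 95367431640625/141167095653376
P(≥1 black King) = 1 - 95367431640625/141167095653376 = 45799664012751/141167095653376

P = 45799664012751/141167095653376 ≈ 32.44%


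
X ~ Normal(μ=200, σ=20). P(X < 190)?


z = (190-200)/20 = -0.5
P(Z < -0.5) = 0.3085

P(X < 190) ≈ 0.3085


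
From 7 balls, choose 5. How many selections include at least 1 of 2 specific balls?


Complement: C(7,5) - C(5,5) = 21 - 1 = 20

20


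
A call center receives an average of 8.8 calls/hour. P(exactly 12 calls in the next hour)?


Poisson(λ=8.8): P(X=12) = e^(-λ)×λ^k/k!
= e^(-8.8) × 8.8^12 / 12!
≈ 0.0001507330751 × 215671155822 / 479001600 ≈ 0.067868

P(X=12) ≈ 0.067868 ≈ 6.79%


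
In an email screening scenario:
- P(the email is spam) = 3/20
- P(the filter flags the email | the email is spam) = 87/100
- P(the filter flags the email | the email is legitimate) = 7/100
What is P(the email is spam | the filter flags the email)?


Using Bayes' theorem:
P(A|B) = P(B|A)·P(A) / P(B)

P(the filter flags the email) = 87/100 × 3/20 + 7/100 × 17/20
= 261/2000 + 119/2000 = 19/100

P(the email is spam|the filter flags the email) = (261/2000) / (19/100) = 261/380

P(the email is spam|the filter flags the email) = 261/380 ≈ 68.68%


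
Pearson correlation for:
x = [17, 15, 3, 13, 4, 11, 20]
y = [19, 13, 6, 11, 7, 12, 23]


n=7, Σx=83, Σy=91, Σxy=1299, Σx²=1229, Σy²=1409
r = (7×1299 - 83×91)/√((7×1229 - 83²)(7×1409 - 91²))
= 1540/√(1714×1582) = 1540/√2711548 ≈ 1540/1646.6779 ≈ 0.9352

r ≈ 0.9352


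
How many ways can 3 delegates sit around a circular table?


Circular arrangements of 3 distinct objects: fix one position to break rotational symmetry.
(n-1)! = 2! = 2

2


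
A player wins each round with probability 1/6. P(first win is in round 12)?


Geometric: P(X=12) = (1-p)^(k-1)×p = (5/6)^11×1/6 = 48828125/2176782336

P(X=12) = 48828125/2176782336 ≈ 2.24%


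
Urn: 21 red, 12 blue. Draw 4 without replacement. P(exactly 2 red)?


Hypergeometric: C(21,2)×C(12,2)/C(33,4)
= 210×66/40920 = 21/62

P(X=2) = 21/62 ≈ 33.87%


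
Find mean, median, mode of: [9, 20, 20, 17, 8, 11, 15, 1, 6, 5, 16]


Sorted: [1, 5, 6, 8, 9, 11, 15, 16, 17, 20, 20]
Mean = 128/11
Median = 11
Freq: {9: 1, 20: 2, 17: 1, 8: 1, 11: 1, 15: 1, 1: 1, 6: 1, 5: 1, 16: 1}
Mode: [20]

Mean=128/11, Median=11, Mode=20


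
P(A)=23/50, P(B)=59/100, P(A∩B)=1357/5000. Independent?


P(A)×P(B) = 1357/5000
P(A∩B) = 1357/5000
Equal ✓ → Independent

Yes, independent


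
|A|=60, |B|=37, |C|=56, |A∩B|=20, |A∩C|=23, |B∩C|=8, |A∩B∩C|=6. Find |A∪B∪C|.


|A∪B∪C| = 60+37+56-20-23-8+6 = 108

|A∪B∪C| = 108


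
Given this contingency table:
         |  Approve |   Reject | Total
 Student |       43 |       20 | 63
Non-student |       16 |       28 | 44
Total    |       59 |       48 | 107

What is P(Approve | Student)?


P(Approve | Student) = 43/(43+20) = 43/63

P(Approve|Student) = 43/63 ≈ 68.25%


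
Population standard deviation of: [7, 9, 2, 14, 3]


Mean = 35/5 = 7
  (7-7)²=0
  (9-7)²=4
  (2-7)²=25
  (14-7)²=49
  (3-7)²=16
Σ(x-μ)² = 94
σ² = 94/5

σ = √(94/5) ≈ 4.3359


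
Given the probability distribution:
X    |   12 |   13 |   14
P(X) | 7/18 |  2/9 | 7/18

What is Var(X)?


E[X] = 13
E[X²] = 1528/9
Var(X) = E[X²] - (E[X])² = 1528/9 - 169 = 7/9

Var(X) = 7/9 ≈ 0.7778


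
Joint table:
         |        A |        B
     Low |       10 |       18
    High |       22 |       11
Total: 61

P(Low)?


P(Low) = (10+18)/61 = 28/61

P(Low) = 28/61 ≈ 45.90%


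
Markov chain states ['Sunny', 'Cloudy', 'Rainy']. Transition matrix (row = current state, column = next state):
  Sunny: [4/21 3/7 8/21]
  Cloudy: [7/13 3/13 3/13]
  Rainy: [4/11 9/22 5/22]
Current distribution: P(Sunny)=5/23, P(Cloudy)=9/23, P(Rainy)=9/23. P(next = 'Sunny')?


P(next=Sunny) = Σᵢ P(now=i)×P(i→Sunny)
= 5/23×4/21 + 9/23×7/13 + 9/23×4/11
= 20/483 + 63/299 + 36/253 = 27241/69069

P = 27241/69069 ≈ 0.3944


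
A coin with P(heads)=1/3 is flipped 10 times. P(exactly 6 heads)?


Binomial: P(X=6) = C(10,6)×p^6×(1-p)^4
= 210 × 1/729 × 16/81 = 1120/19683

P(X=6) = 1120/19683 ≈ 5.69%


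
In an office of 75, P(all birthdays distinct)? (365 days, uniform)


P(all different) = Π(365-i)/365 for i=0..74
= (365/365)×(364/365)×...×(291/365)
= 0.000280

P ≈ 0.0003 ≈ 0.03%


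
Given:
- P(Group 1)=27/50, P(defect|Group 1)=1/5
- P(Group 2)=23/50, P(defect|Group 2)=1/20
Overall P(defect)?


P(B) = Σ P(B|Aᵢ)×P(Aᵢ)
  1/5×27/50 = 27/250
  1/20×23/50 = 23/1000
Sum = 131/1000

P(defect) = 131/1000 ≈ 13.10%


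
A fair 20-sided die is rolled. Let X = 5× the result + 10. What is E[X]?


E[die] = (1+20)/2 = 21/2
E[X] = 5×21/2 + 10 = 125/2

E[X] = 125/2


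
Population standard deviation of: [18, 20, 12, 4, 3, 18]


Mean = 75/6 = 25/2
  (18-25/2)²=121/4
  (20-25/2)²=225/4
  (12-25/2)²=1/4
  (4-25/2)²=289/4
  (3-25/2)²=361/4
  (18-25/2)²=121/4
Σ(x-μ)² = 559/2
σ² = (559/2)/6 = 559/12

σ = √(559/12) ≈ 6.8252


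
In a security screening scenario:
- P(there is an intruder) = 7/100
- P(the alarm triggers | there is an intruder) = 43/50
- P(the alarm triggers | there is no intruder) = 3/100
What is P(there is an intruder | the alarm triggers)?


Using Bayes' theorem:
P(A|B) = P(B|A)·P(A) / P(B)

P(the alarm triggers) = 43/50 × 7/100 + 3/100 × 93/100
= 301/5000 + 279/10000 = 881/10000

P(there is an intruder|the alarm triggers) = (301/5000) / (881/10000) = 602/881

P(there is an intruder|the alarm triggers) = 602/881 ≈ 68.33%


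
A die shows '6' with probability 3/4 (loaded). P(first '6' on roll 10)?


Geometric: P(X=10) = (1-p)^(k-1)×p = (1/4)^9×3/4 = 3/1048576

P(X=10) = 3/1048576 ≈ 0.00%


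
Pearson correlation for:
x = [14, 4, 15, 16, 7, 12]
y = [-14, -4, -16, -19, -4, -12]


n=6, Σx=68, Σy=-69, Σxy=-928, Σx²=886, Σy²=989
r = (6×(-928) - 68×(-69))/√((6×886 - 68²)(6×989 - (-69)²))
= -876/√(692×1173) = -876/√811716 ≈ -876/900.9528 ≈ -0.9723

r ≈ -0.9723


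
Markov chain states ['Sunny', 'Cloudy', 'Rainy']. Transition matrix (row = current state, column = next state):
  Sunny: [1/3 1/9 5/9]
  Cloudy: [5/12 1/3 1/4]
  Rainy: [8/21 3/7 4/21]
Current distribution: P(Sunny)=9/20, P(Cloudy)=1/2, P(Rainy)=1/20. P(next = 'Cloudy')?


P(next=Cloudy) = Σᵢ P(now=i)×P(i→Cloudy)
= 9/20×1/9 + 1/2×1/3 + 1/20×3/7
= 1/20 + 1/6 + 3/140 = 5/21

P = 5/21 ≈ 0.2381


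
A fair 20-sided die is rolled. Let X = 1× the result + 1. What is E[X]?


E[die] = (1+20)/2 = 21/2
E[X] = 1×21/2 + 1 = 23/2

E[X] = 23/2


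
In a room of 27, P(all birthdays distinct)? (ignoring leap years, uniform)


P(all different) = Π(365-i)/365 for i=0..26
= (365/365)×(364/365)×...×(339/365)
= 0.373141

P ≈ 0.3731 ≈ 37.31%


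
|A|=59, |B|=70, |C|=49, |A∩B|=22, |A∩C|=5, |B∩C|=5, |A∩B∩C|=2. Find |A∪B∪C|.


|A∪B∪C| = 59+70+49-22-5-5+2 = 148

|A∪B∪C| = 148
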